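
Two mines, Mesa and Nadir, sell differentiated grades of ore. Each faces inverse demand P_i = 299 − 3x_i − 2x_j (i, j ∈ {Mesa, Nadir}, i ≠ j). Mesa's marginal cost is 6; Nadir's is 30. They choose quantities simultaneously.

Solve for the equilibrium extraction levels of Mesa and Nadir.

Mine Mesa's profit: π = x_{Mesa}(299 − 3x_{Mesa} − 2x_{Nadir}) − 6x_{Mesa}.
∂π/∂x_{Mesa} = 293 − 6x_{Mesa} − 2x_{Nadir} = 0 ⇒ x_{Mesa} = 293/6 − (1/3)x_{Nadir}.
Similarly x_{Nadir} = 269/6 − (1/3)x_{Mesa}.
Solving the two reaction functions simultaneously: (1 − (−1/3)(−1/3))x_{Mesa} = 293/6 − (1/3)·(269/6), so (8/9)x_{Mesa} = 305/9 and x_{Mesa} = 38.125.
Then x_{Nadir} = 269/6 − (1/3)·38.125 = 32.125.

38.125, 32.125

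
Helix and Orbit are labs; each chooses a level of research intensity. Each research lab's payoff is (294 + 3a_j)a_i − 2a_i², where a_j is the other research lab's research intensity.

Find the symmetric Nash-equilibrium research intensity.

294

Helix's payoff is (294 + 3a_O)a_H − 2a_H².
∂π/∂a_H = 294 + 3a_O − 4a_H = 0, so a_H = 73.5 + 0.75a_O.
Setting a_H = a_O in the reaction function: a_H = 73.5 + 0.75a_H, so a_H = 73.5 / 0.25 = 294.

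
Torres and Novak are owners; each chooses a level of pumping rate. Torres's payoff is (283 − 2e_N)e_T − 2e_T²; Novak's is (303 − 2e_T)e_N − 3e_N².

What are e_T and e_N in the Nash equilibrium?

Expanding Torres's payoff: 283e_T − 2e_Ne_T − 2e_T².
∂π/∂e_T = 283 − 2e_N − 4e_T = 0, so e_T = 70.75 − 0.5e_N.
Likewise for Novak: e_N = 50.5 − (1/3)e_T.
Solving the two reaction functions simultaneously: (1 − (−0.5)(−1/3))e_T = 70.75 − 0.5·50.5, so (5/6)e_T = 45.5 and e_T = 54.6.
Then e_N = 50.5 − (1/3)·54.6 = 32.3.

54.6, 32.3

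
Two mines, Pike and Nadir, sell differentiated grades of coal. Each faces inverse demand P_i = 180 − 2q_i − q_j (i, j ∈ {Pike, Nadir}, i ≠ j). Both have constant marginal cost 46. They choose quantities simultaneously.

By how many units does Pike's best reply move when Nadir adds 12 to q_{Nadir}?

Mine Pike's profit: π = q_{Pike}(180 − 2q_{Pike} − q_{Nadir}) − 46q_{Pike}.
∂π/∂q_{Pike} = 134 − 4q_{Pike} − q_{Nadir} = 0 ⇒ q_{Pike} = 33.5 − 0.25q_{Nadir}.
The reaction-function slope is −0.25, so a 12-unit rise in q_{Nadir} moves q_{Pike} by −0.25 × 12 = −3. Pike's best response falls — the actions are strategic substitutes.

-3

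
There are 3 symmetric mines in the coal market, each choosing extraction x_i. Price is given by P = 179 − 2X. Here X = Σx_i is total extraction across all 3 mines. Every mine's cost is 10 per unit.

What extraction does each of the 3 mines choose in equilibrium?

A representative mine's profit is π_i = x_i(179 − 2X) − 10x_i, with X = x_i + Σ_{j≠i} x_j.
First-order condition: 169 − 4x_i − 2Σ_{j≠i} x_j = 0.
In a symmetric equilibrium every mine chooses the same x, so Σ_{j≠i} x_j = 2x. The condition becomes 169 − 8x = 0, giving x = 169/8 = 21.125.

21.125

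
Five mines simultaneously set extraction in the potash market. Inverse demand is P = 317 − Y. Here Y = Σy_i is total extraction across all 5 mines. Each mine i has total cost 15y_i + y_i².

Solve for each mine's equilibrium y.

A representative mine's profit is π_i = y_i(317 − Y) − 15y_i − y_i², with Y = y_i + Σ_{j≠i} y_j.
First-order condition: 302 − 4y_i − Σ_{j≠i} y_j = 0.
Imposing symmetry (y_j = y for all j) turns Σ_{j≠i} y_j into 4y, so 302 = 8y and y = 37.75.

37.75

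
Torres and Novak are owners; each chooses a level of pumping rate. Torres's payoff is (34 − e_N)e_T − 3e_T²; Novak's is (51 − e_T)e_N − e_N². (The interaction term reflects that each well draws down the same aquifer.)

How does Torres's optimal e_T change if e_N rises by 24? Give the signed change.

Expanding Torres's payoff: 34e_T − e_Ne_T − 3e_T².
∂π/∂e_T = 34 − e_N − 6e_T = 0, so e_T = 17/3 − (1/6)e_N.
The reaction-function slope is −1/6, so a 24-unit rise in e_N moves e_T by −1/6 × 24 = −4. Torres's best response falls — the actions are strategic substitutes.

-4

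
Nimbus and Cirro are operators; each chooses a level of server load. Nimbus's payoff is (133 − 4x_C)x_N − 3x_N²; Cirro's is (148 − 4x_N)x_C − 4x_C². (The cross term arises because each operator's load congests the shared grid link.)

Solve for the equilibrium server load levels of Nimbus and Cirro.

14.75, 11.125

Expanding Nimbus's payoff: 133x_N − 4x_Cx_N − 3x_N².
∂π/∂x_N = 133 − 4x_C − 6x_N = 0, so x_N = 133/6 − (2/3)x_C.
Likewise for Cirro: x_C = 18.5 − 0.5x_N.
Solving the two reaction functions simultaneously: (1 − (−2/3)(−0.5))x_N = 133/6 − (2/3)·18.5, so (2/3)x_N = 59/6 and x_N = 14.75.
Then x_C = 18.5 − 0.5·14.75 = 11.125.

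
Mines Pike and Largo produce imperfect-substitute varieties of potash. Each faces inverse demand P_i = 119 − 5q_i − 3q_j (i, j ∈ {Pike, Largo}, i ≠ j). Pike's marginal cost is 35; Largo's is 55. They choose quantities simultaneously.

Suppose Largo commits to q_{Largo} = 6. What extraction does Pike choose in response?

Mine Pike's profit: π = q_{Pike}(119 − 5q_{Pike} − 3q_{Largo}) − 35q_{Pike}.
∂π/∂q_{Pike} = 84 − 10q_{Pike} − 3q_{Largo} = 0 ⇒ q_{Pike} = 8.4 − 0.3q_{Largo}.
At q_{Largo} = 6: q_{Pike} = 8.4 − 0.3·6 = 6.6.

6.6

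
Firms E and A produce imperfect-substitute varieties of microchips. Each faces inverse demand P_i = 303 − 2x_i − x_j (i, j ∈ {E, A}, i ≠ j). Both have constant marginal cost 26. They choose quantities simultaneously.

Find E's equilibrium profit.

Firm E's profit: π = x_E(303 − 2x_E − x_A) − 26x_E.
∂π/∂x_E = 277 − 4x_E − x_A = 0 ⇒ x_E = 69.25 − 0.25x_A.
By symmetry x_A = x_E; substituting into the reaction function, 1.25x_E = 69.25 and x_E = 55.4.
P_E = 303 − 2·55.4 − 55.4 = 136.8.
Profit = (136.8 − 26)·55.4 = 6138.32.

6138.32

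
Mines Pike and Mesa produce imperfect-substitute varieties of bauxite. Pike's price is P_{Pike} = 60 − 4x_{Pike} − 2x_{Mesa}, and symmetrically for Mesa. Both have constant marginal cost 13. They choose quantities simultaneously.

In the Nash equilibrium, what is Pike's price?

Mine Pike's profit: π = x_{Pike}(60 − 4x_{Pike} − 2x_{Mesa}) − 13x_{Pike}.
∂π/∂x_{Pike} = 47 − 8x_{Pike} − 2x_{Mesa} = 0 ⇒ x_{Pike} = 5.875 − 0.25x_{Mesa}.
The game is symmetric, so in equilibrium x_{Mesa} = x_{Pike}: the reaction function gives 1.25x_{Pike} = 5.875, hence x_{Pike} = 4.7.
P_{Pike} = 60 − 4·4.7 − 2·4.7 = 31.8.

31.8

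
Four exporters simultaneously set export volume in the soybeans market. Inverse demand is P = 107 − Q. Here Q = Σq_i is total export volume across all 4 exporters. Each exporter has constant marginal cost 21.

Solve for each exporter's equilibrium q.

A representative exporter's profit is π_i = q_i(107 − Q) − 21q_i, with Q = q_i + Σ_{j≠i} q_j.
First-order condition: 86 − 2q_i − Σ_{j≠i} q_j = 0.
Imposing symmetry (q_j = q for all j) turns Σ_{j≠i} q_j into 3q, so 86 = 5q and q = 17.2.

17.2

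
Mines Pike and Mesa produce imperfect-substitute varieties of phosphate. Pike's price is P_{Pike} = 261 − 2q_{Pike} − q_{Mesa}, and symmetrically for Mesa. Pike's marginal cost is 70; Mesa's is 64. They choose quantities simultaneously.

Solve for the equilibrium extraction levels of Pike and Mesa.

Mine Pike's profit: π = q_{Pike}(261 − 2q_{Pike} − q_{Mesa}) − 70q_{Pike}.
∂π/∂q_{Pike} = 191 − 4q_{Pike} − q_{Mesa} = 0 ⇒ q_{Pike} = 47.75 − 0.25q_{Mesa}.
Similarly q_{Mesa} = 49.25 − 0.25q_{Pike}.
Plugging q_{Mesa} into Pike's best response: q_{Pike} = 47.75 − 0.25(49.25 − 0.25q_{Pike}) ⇒ 0.9375q_{Pike} = 35.4375, so q_{Pike} = 37.8.
Then q_{Mesa} = 49.25 − 0.25·37.8 = 39.8.

37.8, 39.8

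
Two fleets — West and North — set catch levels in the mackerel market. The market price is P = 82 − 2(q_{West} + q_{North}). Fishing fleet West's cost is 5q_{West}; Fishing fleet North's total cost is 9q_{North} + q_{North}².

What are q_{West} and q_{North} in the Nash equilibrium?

15.8, 6.9

Fishing fleet West's profit: π = q_{West}(82 − 2(q_{West} + q_{North})) − 5q_{West}.
∂π/∂q_{West} = 77 − 4q_{West} − 2q_{North} = 0, so q_{West} = 19.25 − 0.5q_{North}.
For North: ∂π/∂q_{North} = 73 − 6q_{North} − 2q_{West} = 0 ⇒ q_{North} = 73/6 − (1/3)q_{West}.
Solving the two reaction functions simultaneously: (1 − (−0.5)(−1/3))q_{West} = 19.25 − 0.5·(73/6), so (5/6)q_{West} = 79/6 and q_{West} = 15.8.
Then q_{North} = 73/6 − (1/3)·15.8 = 6.9.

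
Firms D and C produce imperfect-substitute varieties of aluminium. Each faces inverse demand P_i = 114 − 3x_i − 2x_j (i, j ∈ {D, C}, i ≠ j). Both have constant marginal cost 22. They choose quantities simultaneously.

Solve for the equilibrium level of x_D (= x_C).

11.5

Firm D's profit: π = x_D(114 − 3x_D − 2x_C) − 22x_D.
∂π/∂x_D = 92 − 6x_D − 2x_C = 0 ⇒ x_D = 46/3 − (1/3)x_C.
The game is symmetric, so in equilibrium x_C = x_D: the reaction function gives (4/3)x_D = 46/3, hence x_D = 11.5.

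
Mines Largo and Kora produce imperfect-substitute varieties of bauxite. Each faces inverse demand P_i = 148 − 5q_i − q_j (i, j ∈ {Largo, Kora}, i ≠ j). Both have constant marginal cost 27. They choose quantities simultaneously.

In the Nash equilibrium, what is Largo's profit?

605

Mine Largo's profit: π = q_{Largo}(148 − 5q_{Largo} − q_{Kora}) − 27q_{Largo}.
∂π/∂q_{Largo} = 121 − 10q_{Largo} − q_{Kora} = 0 ⇒ q_{Largo} = 12.1 − 0.1q_{Kora}.
By symmetry q_{Kora} = q_{Largo}; substituting into the reaction function, 1.1q_{Largo} = 12.1 and q_{Largo} = 11.
P_{Largo} = 148 − 5·11 − 11 = 82.
Profit = (82 − 27)·11 = 605.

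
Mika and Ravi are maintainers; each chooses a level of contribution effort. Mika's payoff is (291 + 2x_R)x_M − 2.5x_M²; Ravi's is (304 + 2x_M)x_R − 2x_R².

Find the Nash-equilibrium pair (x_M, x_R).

110.75, 131.375

Expanding Mika's payoff: 291x_M + 2x_Rx_M − 2.5x_M².
∂π/∂x_M = 291 + 2x_R − 5x_M = 0, so x_M = 58.2 + 0.4x_R.
Likewise for Ravi: x_R = 76 + 0.5x_M.
Substituting the second reaction function into the first: x_M = 58.2 + 0.4(76 + 0.5x_M), which gives 0.8x_M = 88.6 ⇒ x_M = 110.75.
Then x_R = 76 + 0.5·110.75 = 131.375.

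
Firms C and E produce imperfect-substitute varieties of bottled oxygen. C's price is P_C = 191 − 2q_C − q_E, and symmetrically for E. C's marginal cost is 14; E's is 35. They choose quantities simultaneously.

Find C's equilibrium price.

87.6

Firm C's profit: π = q_C(191 − 2q_C − q_E) − 14q_C.
∂π/∂q_C = 177 − 4q_C − q_E = 0 ⇒ q_C = 44.25 − 0.25q_E.
Similarly q_E = 39 − 0.25q_C.
Substituting the second reaction function into the first: q_C = 44.25 − 0.25(39 − 0.25q_C), which gives 0.9375q_C = 34.5 ⇒ q_C = 36.8.
Then q_E = 39 − 0.25·36.8 = 29.8.
P_C = 191 − 2·36.8 − 29.8 = 87.6.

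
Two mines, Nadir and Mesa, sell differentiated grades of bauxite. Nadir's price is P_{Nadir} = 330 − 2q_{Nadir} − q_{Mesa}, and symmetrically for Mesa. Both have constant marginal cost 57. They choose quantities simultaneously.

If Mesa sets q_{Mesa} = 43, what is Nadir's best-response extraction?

57.5

Mine Nadir's profit: π = q_{Nadir}(330 − 2q_{Nadir} − q_{Mesa}) − 57q_{Nadir}.
∂π/∂q_{Nadir} = 273 − 4q_{Nadir} − q_{Mesa} = 0 ⇒ q_{Nadir} = 68.25 − 0.25q_{Mesa}.
At q_{Mesa} = 43: q_{Nadir} = 68.25 − 0.25·43 = 57.5.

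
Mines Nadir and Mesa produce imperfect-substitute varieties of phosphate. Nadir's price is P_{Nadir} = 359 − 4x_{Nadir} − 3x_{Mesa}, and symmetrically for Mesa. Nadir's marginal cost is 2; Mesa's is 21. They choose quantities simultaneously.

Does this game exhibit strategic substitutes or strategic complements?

Mine Nadir's profit: π = x_{Nadir}(359 − 4x_{Nadir} − 3x_{Mesa}) − 2x_{Nadir}.
∂π/∂x_{Nadir} = 357 − 8x_{Nadir} − 3x_{Mesa} = 0 ⇒ x_{Nadir} = 44.625 − 0.375x_{Mesa}.
The best-response slope dx_{Nadir}/dx_{Mesa} = −0.375 < 0: the reaction function is downward-sloping, so the choices are strategic substitutes.

strategic substitutes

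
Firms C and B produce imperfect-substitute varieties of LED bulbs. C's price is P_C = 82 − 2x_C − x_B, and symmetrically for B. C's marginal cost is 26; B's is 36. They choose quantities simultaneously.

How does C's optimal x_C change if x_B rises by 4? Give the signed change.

Firm C's profit: π = x_C(82 − 2x_C − x_B) − 26x_C.
∂π/∂x_C = 56 − 4x_C − x_B = 0 ⇒ x_C = 14 − 0.25x_B.
The reaction-function slope is −0.25, so a 4-unit rise in x_B moves x_C by −0.25 × 4 = −1. C's best response falls — the actions are strategic substitutes.

-1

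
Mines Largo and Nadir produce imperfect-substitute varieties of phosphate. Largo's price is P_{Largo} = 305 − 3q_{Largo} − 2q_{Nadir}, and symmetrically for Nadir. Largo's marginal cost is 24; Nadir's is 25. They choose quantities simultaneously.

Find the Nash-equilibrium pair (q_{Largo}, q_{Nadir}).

Mine Largo's profit: π = q_{Largo}(305 − 3q_{Largo} − 2q_{Nadir}) − 24q_{Largo}.
∂π/∂q_{Largo} = 281 − 6q_{Largo} − 2q_{Nadir} = 0 ⇒ q_{Largo} = 281/6 − (1/3)q_{Nadir}.
Similarly q_{Nadir} = 140/3 − (1/3)q_{Largo}.
Solving the two reaction functions simultaneously: (1 − (−1/3)(−1/3))q_{Largo} = 281/6 − (1/3)·(140/3), so (8/9)q_{Largo} = 563/18 and q_{Largo} = 35.1875.
Then q_{Nadir} = 140/3 − (1/3)·35.1875 = 34.9375.

35.1875, 34.9375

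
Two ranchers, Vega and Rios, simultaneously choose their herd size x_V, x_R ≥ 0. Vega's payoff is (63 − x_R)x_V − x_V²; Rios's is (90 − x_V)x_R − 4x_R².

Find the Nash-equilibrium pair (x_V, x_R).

Expanding Vega's payoff: 63x_V − x_Rx_V − x_V².
∂π/∂x_V = 63 − x_R − 2x_V = 0, so x_V = 31.5 − 0.5x_R.
Likewise for Rios: x_R = 11.25 − 0.125x_V.
Plugging x_R into Vega's best response: x_V = 31.5 − 0.5(11.25 − 0.125x_V) ⇒ 0.9375x_V = 25.875, so x_V = 27.6.
Then x_R = 11.25 − 0.125·27.6 = 7.8.

27.6, 7.8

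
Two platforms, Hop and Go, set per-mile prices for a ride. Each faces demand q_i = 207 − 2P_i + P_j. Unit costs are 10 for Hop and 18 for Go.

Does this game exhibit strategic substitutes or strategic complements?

strategic complements

Hop's profit: π = (P_{Hop} − 10)(207 − 2P_{Hop} + P_{Go}).
∂π/∂P_{Hop} = 227 − 4P_{Hop} + P_{Go} = 0 ⇒ P_{Hop} = 56.75 + 0.25P_{Go}.
The best-response slope dP_{Hop}/dP_{Go} = 0.25 > 0: the reaction function is upward-sloping, so the choices are strategic complements.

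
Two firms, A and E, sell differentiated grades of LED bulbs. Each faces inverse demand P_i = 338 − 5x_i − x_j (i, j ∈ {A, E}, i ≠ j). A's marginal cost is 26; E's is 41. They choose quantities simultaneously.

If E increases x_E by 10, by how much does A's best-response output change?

Firm A's profit: π = x_A(338 − 5x_A − x_E) − 26x_A.
∂π/∂x_A = 312 − 10x_A − x_E = 0 ⇒ x_A = 31.2 − 0.1x_E.
The reaction-function slope is −0.1, so a 10-unit rise in x_E moves x_A by −0.1 × 10 = −1. A's best response falls — the actions are strategic substitutes.

-1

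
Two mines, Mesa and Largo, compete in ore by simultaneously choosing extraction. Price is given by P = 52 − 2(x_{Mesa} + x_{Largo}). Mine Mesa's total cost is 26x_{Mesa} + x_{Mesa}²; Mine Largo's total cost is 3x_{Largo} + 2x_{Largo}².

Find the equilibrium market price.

Mine Mesa's profit: π = x_{Mesa}(52 − 2(x_{Mesa} + x_{Largo})) − 26x_{Mesa} − x_{Mesa}².
∂π/∂x_{Mesa} = 26 − 6x_{Mesa} − 2x_{Largo} = 0, so x_{Mesa} = 13/3 − (1/3)x_{Largo}.
For Largo: ∂π/∂x_{Largo} = 49 − 8x_{Largo} − 2x_{Mesa} = 0 ⇒ x_{Largo} = 6.125 − 0.25x_{Mesa}.
Plugging x_{Largo} into Mesa's best response: x_{Mesa} = 13/3 − (1/3)(6.125 − 0.25x_{Mesa}) ⇒ (11/12)x_{Mesa} = 55/24, so x_{Mesa} = 2.5.
Then x_{Largo} = 6.125 − 0.25·2.5 = 5.5.
Equilibrium price: P = 52 − 2·8 = 36.

36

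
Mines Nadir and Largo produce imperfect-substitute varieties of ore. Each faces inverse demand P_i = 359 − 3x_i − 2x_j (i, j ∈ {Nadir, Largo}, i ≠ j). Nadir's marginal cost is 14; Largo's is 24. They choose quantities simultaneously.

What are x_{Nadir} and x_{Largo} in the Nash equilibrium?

43.75, 41.25

Mine Nadir's profit: π = x_{Nadir}(359 − 3x_{Nadir} − 2x_{Largo}) − 14x_{Nadir}.
∂π/∂x_{Nadir} = 345 − 6x_{Nadir} − 2x_{Largo} = 0 ⇒ x_{Nadir} = 57.5 − (1/3)x_{Largo}.
Similarly x_{Largo} = 335/6 − (1/3)x_{Nadir}.
Solving the two reaction functions simultaneously: (1 − (−1/3)(−1/3))x_{Nadir} = 57.5 − (1/3)·(335/6), so (8/9)x_{Nadir} = 350/9 and x_{Nadir} = 43.75.
Then x_{Largo} = 335/6 − (1/3)·43.75 = 41.25.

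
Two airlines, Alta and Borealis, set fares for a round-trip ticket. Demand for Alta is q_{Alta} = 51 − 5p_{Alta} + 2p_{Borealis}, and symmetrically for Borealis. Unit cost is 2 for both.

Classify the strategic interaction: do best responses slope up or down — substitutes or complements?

Alta's profit: π = (p_{Alta} − 2)(51 − 5p_{Alta} + 2p_{Borealis}).
∂π/∂p_{Alta} = 61 − 10p_{Alta} + 2p_{Borealis} = 0 ⇒ p_{Alta} = 6.1 + 0.2p_{Borealis}.
The best-response slope dp_{Alta}/dp_{Borealis} = 0.2 > 0: the reaction function is upward-sloping, so the choices are strategic complements.

strategic complements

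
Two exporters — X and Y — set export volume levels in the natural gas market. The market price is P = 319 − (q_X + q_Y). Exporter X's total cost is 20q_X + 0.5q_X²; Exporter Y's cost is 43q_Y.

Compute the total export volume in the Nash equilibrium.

Exporter X's profit: π = q_X(319 − (q_X + q_Y)) − 20q_X − 0.5q_X².
∂π/∂q_X = 299 − 3q_X − q_Y = 0, so q_X = 299/3 − (1/3)q_Y.
For Y: ∂π/∂q_Y = 276 − 2q_Y − q_X = 0 ⇒ q_Y = 138 − 0.5q_X.
Solving the two reaction functions simultaneously: (1 − (−1/3)(−0.5))q_X = 299/3 − (1/3)·138, so (5/6)q_X = 161/3 and q_X = 64.4.
Then q_Y = 138 − 0.5·64.4 = 105.8.
Total export volume: 64.4 + 105.8 = 170.2.

170.2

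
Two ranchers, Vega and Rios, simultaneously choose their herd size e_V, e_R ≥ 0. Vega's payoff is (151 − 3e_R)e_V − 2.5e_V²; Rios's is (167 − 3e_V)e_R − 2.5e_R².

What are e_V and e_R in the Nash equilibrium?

15.875, 23.875

Expanding Vega's payoff: 151e_V − 3e_Re_V − 2.5e_V².
∂π/∂e_V = 151 − 3e_R − 5e_V = 0, so e_V = 30.2 − 0.6e_R.
Likewise for Rios: e_R = 33.4 − 0.6e_V.
Plugging e_R into Vega's best response: e_V = 30.2 − 0.6(33.4 − 0.6e_V) ⇒ 0.64e_V = 10.16, so e_V = 15.875.
Then e_R = 33.4 − 0.6·15.875 = 23.875.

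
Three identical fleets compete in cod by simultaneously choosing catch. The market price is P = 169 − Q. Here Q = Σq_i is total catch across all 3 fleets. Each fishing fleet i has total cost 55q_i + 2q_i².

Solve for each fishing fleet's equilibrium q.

14.25

A representative fishing fleet's profit is π_i = q_i(169 − Q) − 55q_i − 2q_i², with Q = q_i + Σ_{j≠i} q_j.
First-order condition: 114 − 6q_i − Σ_{j≠i} q_j = 0.
Imposing symmetry (q_j = q for all j) turns Σ_{j≠i} q_j into 2q, so 114 = 8q and q = 14.25.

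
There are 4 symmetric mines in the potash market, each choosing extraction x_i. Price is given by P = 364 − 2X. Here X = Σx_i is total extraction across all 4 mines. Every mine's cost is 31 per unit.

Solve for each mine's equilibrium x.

A representative mine's profit is π_i = x_i(364 − 2X) − 31x_i, with X = x_i + Σ_{j≠i} x_j.
First-order condition: 333 − 4x_i − 2Σ_{j≠i} x_j = 0.
Imposing symmetry (x_j = x for all j) turns Σ_{j≠i} x_j into 3x, so 333 = 10x and x = 33.3.

33.3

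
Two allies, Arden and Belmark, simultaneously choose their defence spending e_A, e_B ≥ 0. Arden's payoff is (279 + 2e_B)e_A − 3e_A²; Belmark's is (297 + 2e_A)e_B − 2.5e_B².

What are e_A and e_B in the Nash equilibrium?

76.5, 90

Expanding Arden's payoff: 279e_A + 2e_Be_A − 3e_A².
∂π/∂e_A = 279 + 2e_B − 6e_A = 0, so e_A = 46.5 + (1/3)e_B.
Likewise for Belmark: e_B = 59.4 + 0.4e_A.
Substituting the second reaction function into the first: e_A = 46.5 + (1/3)(59.4 + 0.4e_A), which gives (13/15)e_A = 66.3 ⇒ e_A = 76.5.
Then e_B = 59.4 + 0.4·76.5 = 90.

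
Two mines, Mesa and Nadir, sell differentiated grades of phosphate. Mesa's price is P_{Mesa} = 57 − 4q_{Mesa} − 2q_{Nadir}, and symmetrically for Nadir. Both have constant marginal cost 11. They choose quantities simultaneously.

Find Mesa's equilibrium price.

Mine Mesa's profit: π = q_{Mesa}(57 − 4q_{Mesa} − 2q_{Nadir}) − 11q_{Mesa}.
∂π/∂q_{Mesa} = 46 − 8q_{Mesa} − 2q_{Nadir} = 0 ⇒ q_{Mesa} = 5.75 − 0.25q_{Nadir}.
By symmetry q_{Nadir} = q_{Mesa}; substituting into the reaction function, 1.25q_{Mesa} = 5.75 and q_{Mesa} = 4.6.
P_{Mesa} = 57 − 4·4.6 − 2·4.6 = 29.4.

29.4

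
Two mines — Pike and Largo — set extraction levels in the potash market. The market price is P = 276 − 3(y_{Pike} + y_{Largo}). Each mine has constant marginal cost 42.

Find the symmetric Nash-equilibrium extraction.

Mine Pike's profit: π = y_{Pike}(276 − 3(y_{Pike} + y_{Largo})) − 42y_{Pike}.
∂π/∂y_{Pike} = 234 − 6y_{Pike} − 3y_{Largo} = 0, so y_{Pike} = 39 − 0.5y_{Largo}.
The game is symmetric, so in equilibrium y_{Largo} = y_{Pike}: the reaction function gives 1.5y_{Pike} = 39, hence y_{Pike} = 26.

26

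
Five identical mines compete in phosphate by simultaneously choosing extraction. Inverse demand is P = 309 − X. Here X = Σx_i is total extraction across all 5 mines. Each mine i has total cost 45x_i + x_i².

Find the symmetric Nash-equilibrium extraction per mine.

33

A representative mine's profit is π_i = x_i(309 − X) − 45x_i − x_i², with X = x_i + Σ_{j≠i} x_j.
First-order condition: 264 − 4x_i − Σ_{j≠i} x_j = 0.
Imposing symmetry (x_j = x for all j) turns Σ_{j≠i} x_j into 4x, so 264 = 8x and x = 33.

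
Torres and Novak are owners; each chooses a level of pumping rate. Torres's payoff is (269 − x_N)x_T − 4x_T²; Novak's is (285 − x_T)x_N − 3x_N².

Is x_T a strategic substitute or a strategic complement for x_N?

Expanding Torres's payoff: 269x_T − x_Nx_T − 4x_T².
∂π/∂x_T = 269 − x_N − 8x_T = 0, so x_T = 33.625 − 0.125x_N.
The best-response slope dx_T/dx_N = −0.125 < 0: the reaction function is downward-sloping, so the choices are strategic substitutes.

strategic substitutes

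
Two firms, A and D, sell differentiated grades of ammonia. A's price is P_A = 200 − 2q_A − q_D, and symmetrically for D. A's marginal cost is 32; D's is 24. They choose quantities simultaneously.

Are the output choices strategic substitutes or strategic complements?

Firm A's profit: π = q_A(200 − 2q_A − q_D) − 32q_A.
∂π/∂q_A = 168 − 4q_A − q_D = 0 ⇒ q_A = 42 − 0.25q_D.
The best-response slope dq_A/dq_D = −0.25 < 0: the reaction function is downward-sloping, so the choices are strategic substitutes.

strategic substitutes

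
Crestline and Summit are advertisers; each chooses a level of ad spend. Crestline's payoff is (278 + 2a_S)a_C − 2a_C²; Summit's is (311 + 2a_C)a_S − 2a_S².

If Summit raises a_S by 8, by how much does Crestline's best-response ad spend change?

Expanding Crestline's payoff: 278a_C + 2a_Sa_C − 2a_C².
∂π/∂a_C = 278 + 2a_S − 4a_C = 0, so a_C = 69.5 + 0.5a_S.
The reaction-function slope is 0.5, so an 8-unit rise in a_S moves a_C by 0.5 × 8 = 4. Crestline's best response rises — the actions are strategic complements.

4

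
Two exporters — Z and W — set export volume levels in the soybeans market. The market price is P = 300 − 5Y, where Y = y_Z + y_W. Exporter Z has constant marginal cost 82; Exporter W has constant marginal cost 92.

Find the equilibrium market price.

158

Exporter Z's profit: π = y_Z(300 − 5(y_Z + y_W)) − 82y_Z.
∂π/∂y_Z = 218 − 10y_Z − 5y_W = 0, so y_Z = 21.8 − 0.5y_W.
By the same steps for W: y_W = 20.8 − 0.5y_Z.
Plugging y_W into Z's best response: y_Z = 21.8 − 0.5(20.8 − 0.5y_Z) ⇒ 0.75y_Z = 11.4, so y_Z = 15.2.
Then y_W = 20.8 − 0.5·15.2 = 13.2.
Equilibrium price: P = 300 − 5·28.4 = 158.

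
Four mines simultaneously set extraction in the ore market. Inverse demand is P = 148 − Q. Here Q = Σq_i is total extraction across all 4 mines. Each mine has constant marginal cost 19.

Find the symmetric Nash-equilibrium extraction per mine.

25.8

A representative mine's profit is π_i = q_i(148 − Q) − 19q_i, with Q = q_i + Σ_{j≠i} q_j.
First-order condition: 129 − 2q_i − Σ_{j≠i} q_j = 0.
In a symmetric equilibrium every mine chooses the same q, so Σ_{j≠i} q_j = 3q. The condition becomes 129 − 5q = 0, giving q = 129/5 = 25.8.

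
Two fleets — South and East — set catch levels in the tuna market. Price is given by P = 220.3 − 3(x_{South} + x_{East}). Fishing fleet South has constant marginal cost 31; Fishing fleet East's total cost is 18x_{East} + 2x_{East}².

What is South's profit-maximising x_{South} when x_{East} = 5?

Fishing fleet South's profit: π = x_{South}(220.3 − 3(x_{South} + x_{East})) − 31x_{South}.
∂π/∂x_{South} = 189.3 − 6x_{South} − 3x_{East} = 0, so x_{South} = 31.55 − 0.5x_{East}.
At x_{East} = 5: x_{South} = 31.55 − 0.5·5 = 29.05.

29.05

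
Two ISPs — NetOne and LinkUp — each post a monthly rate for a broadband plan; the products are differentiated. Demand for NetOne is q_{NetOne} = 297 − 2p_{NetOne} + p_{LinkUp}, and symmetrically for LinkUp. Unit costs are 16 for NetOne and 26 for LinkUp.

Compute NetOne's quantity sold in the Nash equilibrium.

190

NetOne's profit: π = (p_{NetOne} − 16)(297 − 2p_{NetOne} + p_{LinkUp}).
∂π/∂p_{NetOne} = 329 − 4p_{NetOne} + p_{LinkUp} = 0 ⇒ p_{NetOne} = 82.25 + 0.25p_{LinkUp}.
Similarly p_{LinkUp} = 87.25 + 0.25p_{NetOne}.
Plugging p_{LinkUp} into NetOne's best response: p_{NetOne} = 82.25 + 0.25(87.25 + 0.25p_{NetOne}) ⇒ 0.9375p_{NetOne} = 104.0625, so p_{NetOne} = 111.
Then p_{LinkUp} = 87.25 + 0.25·111 = 115.
q_{NetOne} = 297 − 2·111 + 115 = 190.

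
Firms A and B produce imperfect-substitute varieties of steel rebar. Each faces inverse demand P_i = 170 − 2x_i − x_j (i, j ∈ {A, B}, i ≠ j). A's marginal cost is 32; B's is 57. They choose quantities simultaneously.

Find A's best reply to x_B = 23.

Firm A's profit: π = x_A(170 − 2x_A − x_B) − 32x_A.
∂π/∂x_A = 138 − 4x_A − x_B = 0 ⇒ x_A = 34.5 − 0.25x_B.
At x_B = 23: x_A = 34.5 − 0.25·23 = 28.75.

28.75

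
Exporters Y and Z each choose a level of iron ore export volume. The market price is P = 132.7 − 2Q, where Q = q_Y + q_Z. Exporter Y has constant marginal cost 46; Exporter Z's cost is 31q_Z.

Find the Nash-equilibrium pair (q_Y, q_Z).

11.95, 19.45

Exporter Y's profit: π = q_Y(132.7 − 2(q_Y + q_Z)) − 46q_Y.
∂π/∂q_Y = 86.7 − 4q_Y − 2q_Z = 0, so q_Y = 21.675 − 0.5q_Z.
By the same steps for Z: q_Z = 25.425 − 0.5q_Y.
Solving the two reaction functions simultaneously: (1 − (−0.5)(−0.5))q_Y = 21.675 − 0.5·25.425, so 0.75q_Y = 8.9625 and q_Y = 11.95.
Then q_Z = 25.425 − 0.5·11.95 = 19.45.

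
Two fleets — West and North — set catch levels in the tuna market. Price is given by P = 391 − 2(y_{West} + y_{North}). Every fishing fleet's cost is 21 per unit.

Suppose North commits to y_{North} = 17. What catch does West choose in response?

84

Fishing fleet West's profit: π = y_{West}(391 − 2(y_{West} + y_{North})) − 21y_{West}.
∂π/∂y_{West} = 370 − 4y_{West} − 2y_{North} = 0, so y_{West} = 92.5 − 0.5y_{North}.
At y_{North} = 17: y_{West} = 92.5 − 0.5·17 = 84.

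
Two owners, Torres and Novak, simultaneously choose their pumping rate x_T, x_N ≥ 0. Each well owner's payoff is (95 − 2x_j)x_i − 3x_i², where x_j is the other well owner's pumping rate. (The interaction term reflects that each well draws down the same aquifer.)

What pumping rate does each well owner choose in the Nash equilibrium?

Torres's payoff is (95 − 2x_N)x_T − 3x_T².
∂π/∂x_T = 95 − 2x_N − 6x_T = 0, so x_T = 95/6 − (1/3)x_N.
By symmetry x_N = x_T; substituting into the reaction function, (4/3)x_T = 95/6 and x_T = 11.875.

11.875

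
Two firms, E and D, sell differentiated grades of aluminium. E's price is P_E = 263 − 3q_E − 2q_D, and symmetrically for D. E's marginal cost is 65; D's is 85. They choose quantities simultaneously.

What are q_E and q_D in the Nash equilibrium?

Firm E's profit: π = q_E(263 − 3q_E − 2q_D) − 65q_E.
∂π/∂q_E = 198 − 6q_E − 2q_D = 0 ⇒ q_E = 33 − (1/3)q_D.
Similarly q_D = 89/3 − (1/3)q_E.
Plugging q_D into E's best response: q_E = 33 − (1/3)(89/3 − (1/3)q_E) ⇒ (8/9)q_E = 208/9, so q_E = 26.
Then q_D = 89/3 − (1/3)·26 = 21.

26, 21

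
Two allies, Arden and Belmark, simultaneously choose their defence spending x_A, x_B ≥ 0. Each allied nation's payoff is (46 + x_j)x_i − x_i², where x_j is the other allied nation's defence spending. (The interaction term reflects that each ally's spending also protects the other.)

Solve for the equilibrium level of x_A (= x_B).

46

Arden's payoff is (46 + x_B)x_A − x_A².
∂π/∂x_A = 46 + x_B − 2x_A = 0, so x_A = 23 + 0.5x_B.
The game is symmetric, so in equilibrium x_B = x_A: the reaction function gives 0.5x_A = 23, hence x_A = 46.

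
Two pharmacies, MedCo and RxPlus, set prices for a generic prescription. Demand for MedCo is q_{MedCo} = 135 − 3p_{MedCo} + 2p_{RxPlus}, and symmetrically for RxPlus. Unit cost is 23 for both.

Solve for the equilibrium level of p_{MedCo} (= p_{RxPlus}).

51

MedCo's profit: π = (p_{MedCo} − 23)(135 − 3p_{MedCo} + 2p_{RxPlus}).
∂π/∂p_{MedCo} = 204 − 6p_{MedCo} + 2p_{RxPlus} = 0 ⇒ p_{MedCo} = 34 + (1/3)p_{RxPlus}.
The game is symmetric, so in equilibrium p_{RxPlus} = p_{MedCo}: the reaction function gives (2/3)p_{MedCo} = 34, hence p_{MedCo} = 51.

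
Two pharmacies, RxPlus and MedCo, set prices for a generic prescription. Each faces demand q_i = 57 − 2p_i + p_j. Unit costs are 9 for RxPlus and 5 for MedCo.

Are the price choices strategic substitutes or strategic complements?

RxPlus's profit: π = (p_{RxPlus} − 9)(57 − 2p_{RxPlus} + p_{MedCo}).
∂π/∂p_{RxPlus} = 75 − 4p_{RxPlus} + p_{MedCo} = 0 ⇒ p_{RxPlus} = 18.75 + 0.25p_{MedCo}.
The best-response slope dp_{RxPlus}/dp_{MedCo} = 0.25 > 0: the reaction function is upward-sloping, so the choices are strategic complements.

strategic complements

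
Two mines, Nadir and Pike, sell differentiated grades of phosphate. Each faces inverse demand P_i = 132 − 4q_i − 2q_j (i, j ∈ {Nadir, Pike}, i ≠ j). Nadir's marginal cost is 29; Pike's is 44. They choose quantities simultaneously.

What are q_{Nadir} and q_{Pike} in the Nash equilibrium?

Mine Nadir's profit: π = q_{Nadir}(132 − 4q_{Nadir} − 2q_{Pike}) − 29q_{Nadir}.
∂π/∂q_{Nadir} = 103 − 8q_{Nadir} − 2q_{Pike} = 0 ⇒ q_{Nadir} = 12.875 − 0.25q_{Pike}.
Similarly q_{Pike} = 11 − 0.25q_{Nadir}.
Plugging q_{Pike} into Nadir's best response: q_{Nadir} = 12.875 − 0.25(11 − 0.25q_{Nadir}) ⇒ 0.9375q_{Nadir} = 10.125, so q_{Nadir} = 10.8.
Then q_{Pike} = 11 − 0.25·10.8 = 8.3.

10.8, 8.3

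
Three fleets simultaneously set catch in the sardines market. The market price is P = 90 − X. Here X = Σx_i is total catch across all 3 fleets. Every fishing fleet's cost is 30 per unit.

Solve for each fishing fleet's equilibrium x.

15

A representative fishing fleet's profit is π_i = x_i(90 − X) − 30x_i, with X = x_i + Σ_{j≠i} x_j.
First-order condition: 60 − 2x_i − Σ_{j≠i} x_j = 0.
Imposing symmetry (x_j = x for all j) turns Σ_{j≠i} x_j into 2x, so 60 = 4x and x = 15.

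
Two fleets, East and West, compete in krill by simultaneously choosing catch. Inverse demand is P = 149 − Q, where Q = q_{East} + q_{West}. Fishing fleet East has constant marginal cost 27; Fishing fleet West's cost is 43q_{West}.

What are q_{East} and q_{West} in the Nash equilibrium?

46, 30

Fishing fleet East's profit: π = q_{East}(149 − (q_{East} + q_{West})) − 27q_{East}.
∂π/∂q_{East} = 122 − 2q_{East} − q_{West} = 0, so q_{East} = 61 − 0.5q_{West}.
By the same steps for West: q_{West} = 53 − 0.5q_{East}.
Solving the two reaction functions simultaneously: (1 − (−0.5)(−0.5))q_{East} = 61 − 0.5·53, so 0.75q_{East} = 34.5 and q_{East} = 46.
Then q_{West} = 53 − 0.5·46 = 30.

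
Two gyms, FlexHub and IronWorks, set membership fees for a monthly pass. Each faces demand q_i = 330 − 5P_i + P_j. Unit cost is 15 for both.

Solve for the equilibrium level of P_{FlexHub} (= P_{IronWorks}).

FlexHub's profit: π = (P_{FlexHub} − 15)(330 − 5P_{FlexHub} + P_{IronWorks}).
∂π/∂P_{FlexHub} = 405 − 10P_{FlexHub} + P_{IronWorks} = 0 ⇒ P_{FlexHub} = 40.5 + 0.1P_{IronWorks}.
By symmetry P_{IronWorks} = P_{FlexHub}; substituting into the reaction function, 0.9P_{FlexHub} = 40.5 and P_{FlexHub} = 45.

45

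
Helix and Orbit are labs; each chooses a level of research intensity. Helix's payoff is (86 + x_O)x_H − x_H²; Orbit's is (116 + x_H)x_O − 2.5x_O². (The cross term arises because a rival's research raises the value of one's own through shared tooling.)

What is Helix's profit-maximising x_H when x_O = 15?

Expanding Helix's payoff: 86x_H + x_Ox_H − x_H².
∂π/∂x_H = 86 + x_O − 2x_H = 0, so x_H = 43 + 0.5x_O.
At x_O = 15: x_H = 43 + 0.5·15 = 50.5.

50.5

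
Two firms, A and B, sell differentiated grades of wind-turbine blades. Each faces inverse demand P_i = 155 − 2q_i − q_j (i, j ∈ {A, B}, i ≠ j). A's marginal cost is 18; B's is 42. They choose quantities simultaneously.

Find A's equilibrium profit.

1682

Firm A's profit: π = q_A(155 − 2q_A − q_B) − 18q_A.
∂π/∂q_A = 137 − 4q_A − q_B = 0 ⇒ q_A = 34.25 − 0.25q_B.
Similarly q_B = 28.25 − 0.25q_A.
Solving the two reaction functions simultaneously: (1 − (−0.25)(−0.25))q_A = 34.25 − 0.25·28.25, so 0.9375q_A = 27.1875 and q_A = 29.
Then q_B = 28.25 − 0.25·29 = 21.
P_A = 155 − 2·29 − 21 = 76.
Profit = (76 − 18)·29 = 1682.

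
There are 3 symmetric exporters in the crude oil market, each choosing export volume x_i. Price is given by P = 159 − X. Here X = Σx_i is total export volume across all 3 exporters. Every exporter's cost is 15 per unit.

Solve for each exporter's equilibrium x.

A representative exporter's profit is π_i = x_i(159 − X) − 15x_i, with X = x_i + Σ_{j≠i} x_j.
First-order condition: 144 − 2x_i − Σ_{j≠i} x_j = 0.
With identical exporters, set every x_j = x: then 144 − 2x − 2x = 0, i.e. x = 144/4 = 36.

36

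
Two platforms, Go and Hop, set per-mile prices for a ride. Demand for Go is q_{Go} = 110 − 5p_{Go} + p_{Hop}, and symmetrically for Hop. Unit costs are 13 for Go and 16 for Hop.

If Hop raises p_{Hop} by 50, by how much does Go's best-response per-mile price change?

5

Go's profit: π = (p_{Go} − 13)(110 − 5p_{Go} + p_{Hop}).
∂π/∂p_{Go} = 175 − 10p_{Go} + p_{Hop} = 0 ⇒ p_{Go} = 17.5 + 0.1p_{Hop}.
The reaction-function slope is 0.1, so a 50-unit rise in p_{Hop} moves p_{Go} by 0.1 × 50 = 5. Go's best response rises — the actions are strategic complements.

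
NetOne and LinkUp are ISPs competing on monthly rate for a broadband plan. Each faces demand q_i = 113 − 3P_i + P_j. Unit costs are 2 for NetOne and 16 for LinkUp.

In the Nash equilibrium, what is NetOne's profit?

NetOne's profit: π = (P_{NetOne} − 2)(113 − 3P_{NetOne} + P_{LinkUp}).
∂π/∂P_{NetOne} = 119 − 6P_{NetOne} + P_{LinkUp} = 0 ⇒ P_{NetOne} = 119/6 + (1/6)P_{LinkUp}.
Similarly P_{LinkUp} = 161/6 + (1/6)P_{NetOne}.
Plugging P_{LinkUp} into NetOne's best response: P_{NetOne} = 119/6 + (1/6)(161/6 + (1/6)P_{NetOne}) ⇒ (35/36)P_{NetOne} = 875/36, so P_{NetOne} = 25.
Then P_{LinkUp} = 161/6 + (1/6)·25 = 31.
q_{NetOne} = 113 − 3·25 + 31 = 69.
Profit = (25 − 2)·69 = 1587.

1587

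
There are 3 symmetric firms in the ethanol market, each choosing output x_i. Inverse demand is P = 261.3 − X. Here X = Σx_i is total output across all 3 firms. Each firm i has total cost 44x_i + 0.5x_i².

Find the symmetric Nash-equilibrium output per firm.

A representative firm's profit is π_i = x_i(261.3 − X) − 44x_i − 0.5x_i², with X = x_i + Σ_{j≠i} x_j.
First-order condition: 217.3 − 3x_i − Σ_{j≠i} x_j = 0.
In a symmetric equilibrium every firm chooses the same x, so Σ_{j≠i} x_j = 2x. The condition becomes 217.3 − 5x = 0, giving x = 217.3/5 = 43.46.

43.46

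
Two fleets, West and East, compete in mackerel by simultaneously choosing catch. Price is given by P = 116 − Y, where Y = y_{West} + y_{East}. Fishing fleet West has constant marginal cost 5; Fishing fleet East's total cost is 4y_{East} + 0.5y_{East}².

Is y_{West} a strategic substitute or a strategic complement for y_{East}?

strategic substitutes

Fishing fleet West's profit: π = y_{West}(116 − (y_{West} + y_{East})) − 5y_{West}.
∂π/∂y_{West} = 111 − 2y_{West} − y_{East} = 0, so y_{West} = 55.5 − 0.5y_{East}.
The best-response slope dy_{West}/dy_{East} = −0.5 < 0: the reaction function is downward-sloping, so the choices are strategic substitutes.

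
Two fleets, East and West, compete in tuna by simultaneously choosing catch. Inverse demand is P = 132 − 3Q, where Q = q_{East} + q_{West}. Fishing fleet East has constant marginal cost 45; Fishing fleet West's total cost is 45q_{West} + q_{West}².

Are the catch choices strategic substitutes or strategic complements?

Fishing fleet East's profit: π = q_{East}(132 − 3(q_{East} + q_{West})) − 45q_{East}.
∂π/∂q_{East} = 87 − 6q_{East} − 3q_{West} = 0, so q_{East} = 14.5 − 0.5q_{West}.
The best-response slope dq_{East}/dq_{West} = −0.5 < 0: the reaction function is downward-sloping, so the choices are strategic substitutes.

strategic substitutes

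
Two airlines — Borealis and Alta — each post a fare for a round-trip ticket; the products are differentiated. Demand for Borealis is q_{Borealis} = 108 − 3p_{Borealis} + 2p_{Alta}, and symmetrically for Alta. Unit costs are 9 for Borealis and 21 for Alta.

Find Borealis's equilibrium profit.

Borealis's profit: π = (p_{Borealis} − 9)(108 − 3p_{Borealis} + 2p_{Alta}).
∂π/∂p_{Borealis} = 135 − 6p_{Borealis} + 2p_{Alta} = 0 ⇒ p_{Borealis} = 22.5 + (1/3)p_{Alta}.
Similarly p_{Alta} = 28.5 + (1/3)p_{Borealis}.
Solving the two reaction functions simultaneously: (1 − (1/3)(1/3))p_{Borealis} = 22.5 + (1/3)·28.5, so (8/9)p_{Borealis} = 32 and p_{Borealis} = 36.
Then p_{Alta} = 28.5 + (1/3)·36 = 40.5.
q_{Borealis} = 108 − 3·36 + 2·40.5 = 81.
Profit = (36 − 9)·81 = 2187.

2187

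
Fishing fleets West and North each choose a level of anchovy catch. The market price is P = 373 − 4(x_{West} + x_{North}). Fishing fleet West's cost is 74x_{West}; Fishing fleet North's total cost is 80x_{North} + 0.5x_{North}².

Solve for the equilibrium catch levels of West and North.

27.125, 20.5

Fishing fleet West's profit: π = x_{West}(373 − 4(x_{West} + x_{North})) − 74x_{West}.
∂π/∂x_{West} = 299 − 8x_{West} − 4x_{North} = 0, so x_{West} = 37.375 − 0.5x_{North}.
For North: ∂π/∂x_{North} = 293 − 9x_{North} − 4x_{West} = 0 ⇒ x_{North} = 293/9 − (4/9)x_{West}.
Substituting the second reaction function into the first: x_{West} = 37.375 − 0.5(293/9 − (4/9)x_{West}), which gives (7/9)x_{West} = 1519/72 ⇒ x_{West} = 27.125.
Then x_{North} = 293/9 − (4/9)·27.125 = 20.5.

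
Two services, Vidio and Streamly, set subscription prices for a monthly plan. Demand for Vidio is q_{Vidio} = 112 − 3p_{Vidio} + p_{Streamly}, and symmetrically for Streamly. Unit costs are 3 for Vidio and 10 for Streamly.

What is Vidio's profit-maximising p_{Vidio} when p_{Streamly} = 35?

26

Vidio's profit: π = (p_{Vidio} − 3)(112 − 3p_{Vidio} + p_{Streamly}).
∂π/∂p_{Vidio} = 121 − 6p_{Vidio} + p_{Streamly} = 0 ⇒ p_{Vidio} = 121/6 + (1/6)p_{Streamly}.
At p_{Streamly} = 35: p_{Vidio} = 121/6 + (1/6)·35 = 26.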